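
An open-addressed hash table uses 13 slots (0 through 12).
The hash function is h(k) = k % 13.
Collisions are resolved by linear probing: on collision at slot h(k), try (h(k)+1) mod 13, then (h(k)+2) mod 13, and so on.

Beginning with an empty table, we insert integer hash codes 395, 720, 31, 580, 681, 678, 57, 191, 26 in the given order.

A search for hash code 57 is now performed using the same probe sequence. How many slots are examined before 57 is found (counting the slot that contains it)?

Insert 395: h=5, slot 5 empty → index 5.
Insert 720: h=5, slot 5 occupied → index 6.
Insert 31: h=5, slots 5,6 occupied → index 7.
Insert 580: h=8, slot 8 empty → index 8.
Insert 681: h=5, slots 5,6,7,8 occupied → index 9.
Insert 678: h=2, slot 2 empty → index 2.
Insert 57: h=5, slots 5,6,7,8,9 occupied → index 10.
Insert 191: h=9, slots 9,10 occupied → index 11.
Insert 26: h=0, slot 0 empty → index 0.
Table: [26, _, 678, _, _, 395, 720, 31, 580, 681, 57, 191, _]
Lookup 57: h=5, probe 5,6,7,8,9,10 → found at 10.

6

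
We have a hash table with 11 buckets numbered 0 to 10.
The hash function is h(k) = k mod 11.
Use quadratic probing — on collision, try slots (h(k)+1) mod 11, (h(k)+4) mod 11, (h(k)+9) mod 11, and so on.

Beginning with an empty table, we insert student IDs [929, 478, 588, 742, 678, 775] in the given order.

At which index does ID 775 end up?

10

929 hashes to 5; slot 5 is free -> place at 5.
478 hashes to 5; 5 taken -> place at 6.
588 hashes to 5; 5,6 taken -> place at 9.
742 hashes to 5; 5,6,9 taken -> place at 3.
678 hashes to 7; slot 7 is free -> place at 7.
775 hashes to 5; 5,6,9,3 taken -> place at 10.
Table: [_, _, _, 742, _, 929, 478, 678, _, 588, 775]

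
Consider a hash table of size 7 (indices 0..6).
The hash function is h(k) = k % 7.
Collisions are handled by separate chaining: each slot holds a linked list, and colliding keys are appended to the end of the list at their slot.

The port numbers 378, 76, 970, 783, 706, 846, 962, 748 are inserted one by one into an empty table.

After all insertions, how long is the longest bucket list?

Insert 378: h=0, bucket 0 empty → new chain.
Insert 76: h=6, bucket 6 empty → new chain.
Insert 970: h=4, bucket 4 empty → new chain.
Insert 783: h=6, bucket 6 nonempty → append to chain.
Insert 706: h=6, bucket 6 nonempty → append to chain.
Insert 846: h=6, bucket 6 nonempty → append to chain.
Insert 962: h=3, bucket 3 empty → new chain.
Insert 748: h=6, bucket 6 nonempty → append to chain.
Final buckets:
0: 378
1: _
2: _
3: 962
4: 970
5: _
6: 76 -> 783 -> 706 -> 846 -> 748

5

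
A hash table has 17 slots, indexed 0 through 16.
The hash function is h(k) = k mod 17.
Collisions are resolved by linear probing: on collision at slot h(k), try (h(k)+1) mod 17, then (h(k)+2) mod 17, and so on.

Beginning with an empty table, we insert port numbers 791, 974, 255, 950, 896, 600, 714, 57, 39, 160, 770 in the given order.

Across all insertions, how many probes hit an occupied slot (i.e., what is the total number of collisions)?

791: h=9 -> slot 9
974: h=5 -> slot 5
255: h=0 -> slot 0
950: h=15 -> slot 15
896: h=12 -> slot 12
600: h=5, probe 5,6 -> slot 6
714: h=0, probe 0,1 -> slot 1
57: h=6, probe 6,7 -> slot 7
39: h=5, probe 5,6,7,8 -> slot 8
160: h=7, probe 7,8,9,10 -> slot 10
770: h=5, probe 5,6,7,8,9,10,11 -> slot 11
Table: [255, 714, ∅, ∅, ∅, 974, 600, 57, 39, 791, 160, 770, 896, ∅, ∅, 950, ∅]

15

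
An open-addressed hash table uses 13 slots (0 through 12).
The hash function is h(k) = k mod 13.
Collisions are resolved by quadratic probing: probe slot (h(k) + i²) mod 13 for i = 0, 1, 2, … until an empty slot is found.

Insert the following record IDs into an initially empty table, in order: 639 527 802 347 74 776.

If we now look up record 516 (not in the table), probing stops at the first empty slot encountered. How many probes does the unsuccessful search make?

5

Insert 639: h=2, slot 2 empty => index 2.
Insert 527: h=7, slot 7 empty => index 7.
Insert 802: h=9, slot 9 empty => index 9.
Insert 347: h=9, slot 9 occupied => index 10.
Insert 74: h=9, slots 9,10 occupied => index 0.
Insert 776: h=9, slots 9,10,0 occupied => index 5.
Table: [74, _, 639, _, _, 776, _, 527, _, 802, 347, _, _]
Lookup 516: h=9, probe 9,10,0,5,12 → slot 12 empty, not found.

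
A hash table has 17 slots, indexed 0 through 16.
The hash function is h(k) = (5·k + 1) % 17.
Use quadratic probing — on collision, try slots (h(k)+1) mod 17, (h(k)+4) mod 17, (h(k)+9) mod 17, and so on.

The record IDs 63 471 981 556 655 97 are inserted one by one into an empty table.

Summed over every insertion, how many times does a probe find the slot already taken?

63 hashes to 10; slot 10 is free -> place at 10.
471 hashes to 10; 10 taken -> place at 11.
981 hashes to 10; 10,11 taken -> place at 14.
556 hashes to 10; 10,11,14 taken -> place at 2.
655 hashes to 12; slot 12 is free -> place at 12.
97 hashes to 10; 10,11,14,2 taken -> place at 9.
Table: [., ., 556, ., ., ., ., ., ., 97, 63, 471, 655, ., 981, ., .]

10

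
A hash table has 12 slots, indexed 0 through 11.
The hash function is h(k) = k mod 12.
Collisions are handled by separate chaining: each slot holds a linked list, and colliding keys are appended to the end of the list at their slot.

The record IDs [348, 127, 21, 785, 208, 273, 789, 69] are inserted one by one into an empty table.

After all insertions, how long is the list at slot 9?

4

348 -> bucket 0
127 -> bucket 7
21 -> bucket 9
785 -> bucket 5
208 -> bucket 4
273 -> bucket 9 (collision)
789 -> bucket 9 (collision)
69 -> bucket 9 (collision)
Final buckets:
0: 348
1: ∅
2: ∅
3: ∅
4: 208
5: 785
6: ∅
7: 127
8: ∅
9: 21 -> 273 -> 789 -> 69
10: ∅
11: ∅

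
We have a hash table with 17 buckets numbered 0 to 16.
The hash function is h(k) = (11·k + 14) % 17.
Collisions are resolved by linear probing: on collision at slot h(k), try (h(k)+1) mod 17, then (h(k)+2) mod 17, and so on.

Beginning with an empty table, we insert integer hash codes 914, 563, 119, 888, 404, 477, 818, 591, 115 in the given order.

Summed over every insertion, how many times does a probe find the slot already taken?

9

Insert 914: h=4, slot 4 empty → index 4.
Insert 563: h=2, slot 2 empty → index 2.
Insert 119: h=14, slot 14 empty → index 14.
Insert 888: h=7, slot 7 empty → index 7.
Insert 404: h=4, slot 4 occupied → index 5.
Insert 477: h=8, slot 8 empty → index 8.
Insert 818: h=2, slot 2 occupied → index 3.
Insert 591: h=4, slots 4,5 occupied → index 6.
Insert 115: h=4, slots 4,5,6,7,8 occupied → index 9.
Table: [-, -, 563, 818, 914, 404, 591, 888, 477, 115, -, -, -, -, 119, -, -]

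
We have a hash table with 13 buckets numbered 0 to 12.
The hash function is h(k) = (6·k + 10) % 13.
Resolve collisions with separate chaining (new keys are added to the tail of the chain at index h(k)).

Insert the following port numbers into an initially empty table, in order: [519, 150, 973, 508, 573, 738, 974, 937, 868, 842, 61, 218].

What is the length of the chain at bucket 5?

4

519 → bucket 4
150 → bucket 0
973 → bucket 11
508 → bucket 3
573 → bucket 3 (collision)
738 → bucket 5
974 → bucket 4 (collision)
937 → bucket 3 (collision)
868 → bucket 5 (collision)
842 → bucket 5 (collision)
61 → bucket 12
218 → bucket 5 (collision)
Final buckets:
0: 150
1: —
2: —
3: 508 -> 573 -> 937
4: 519 -> 974
5: 738 -> 868 -> 842 -> 218
6: —
7: —
8: —
9: —
10: —
11: 973
12: 61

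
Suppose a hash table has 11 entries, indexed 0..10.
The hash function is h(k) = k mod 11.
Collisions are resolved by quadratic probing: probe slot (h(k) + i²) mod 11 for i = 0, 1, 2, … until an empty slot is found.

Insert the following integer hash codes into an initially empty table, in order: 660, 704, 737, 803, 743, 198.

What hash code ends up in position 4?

737

660: h=0 → slot 0
704: h=0, probe 0,1 → slot 1
737: h=0, probe 0,1,4 → slot 4
803: h=0, probe 0,1,4,9 → slot 9
743: h=6 → slot 6
198: h=0, probe 0,1,4,9,5 → slot 5
Table: [660, 704, -, -, 737, 198, 743, -, -, 803, -]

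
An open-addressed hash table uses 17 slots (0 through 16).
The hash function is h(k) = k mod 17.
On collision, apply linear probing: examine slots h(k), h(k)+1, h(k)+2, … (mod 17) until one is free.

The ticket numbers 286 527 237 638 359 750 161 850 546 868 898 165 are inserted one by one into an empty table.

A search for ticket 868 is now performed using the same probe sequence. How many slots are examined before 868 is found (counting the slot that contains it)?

5

286 hashes to 14; slot 14 is free → place at 14.
527 hashes to 0; slot 0 is free → place at 0.
237 hashes to 16; slot 16 is free → place at 16.
638 hashes to 9; slot 9 is free → place at 9.
359 hashes to 2; slot 2 is free → place at 2.
750 hashes to 2; 2 taken → place at 3.
161 hashes to 8; slot 8 is free → place at 8.
850 hashes to 0; 0 taken → place at 1.
546 hashes to 2; 2,3 taken → place at 4.
868 hashes to 1; 1,2,3,4 taken → place at 5.
898 hashes to 14; 14 taken → place at 15.
165 hashes to 12; slot 12 is free → place at 12.
Table: [527, 850, 359, 750, 546, 868, _, _, 161, 638, _, _, 165, _, 286, 898, 237]
Lookup 868: h=1, probe 1,2,3,4,5 → found at 5.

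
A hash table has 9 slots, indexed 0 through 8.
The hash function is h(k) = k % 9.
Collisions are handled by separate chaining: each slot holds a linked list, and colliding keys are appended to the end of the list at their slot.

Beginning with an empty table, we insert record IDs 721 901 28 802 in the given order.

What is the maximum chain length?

4

Insert 721: h=1, bucket 1 empty → new chain.
Insert 901: h=1, bucket 1 nonempty → append to chain.
Insert 28: h=1, bucket 1 nonempty → append to chain.
Insert 802: h=1, bucket 1 nonempty → append to chain.
Final buckets:
0: —
1: 721 -> 901 -> 28 -> 802
2: —
3: —
4: —
5: —
6: —
7: —
8: —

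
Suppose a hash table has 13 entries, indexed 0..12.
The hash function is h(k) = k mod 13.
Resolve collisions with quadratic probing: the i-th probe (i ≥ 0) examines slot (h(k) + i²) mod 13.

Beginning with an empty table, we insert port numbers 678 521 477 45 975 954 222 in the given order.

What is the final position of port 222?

10

Insert 678: h=2, slot 2 empty → index 2.
Insert 521: h=1, slot 1 empty → index 1.
Insert 477: h=9, slot 9 empty → index 9.
Insert 45: h=6, slot 6 empty → index 6.
Insert 975: h=0, slot 0 empty → index 0.
Insert 954: h=5, slot 5 empty → index 5.
Insert 222: h=1, slots 1,2,5 occupied → index 10.
Table: [975, 521, 678, ∅, ∅, 954, 45, ∅, ∅, 477, 222, ∅, ∅]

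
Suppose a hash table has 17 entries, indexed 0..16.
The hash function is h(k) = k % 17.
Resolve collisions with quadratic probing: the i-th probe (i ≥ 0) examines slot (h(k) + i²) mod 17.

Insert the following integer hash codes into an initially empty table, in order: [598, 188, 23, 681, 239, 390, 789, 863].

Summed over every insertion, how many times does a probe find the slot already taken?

3

598 hashes to 3; slot 3 is free => place at 3.
188 hashes to 1; slot 1 is free => place at 1.
23 hashes to 6; slot 6 is free => place at 6.
681 hashes to 1; 1 taken => place at 2.
239 hashes to 1; 1,2 taken => place at 5.
390 hashes to 16; slot 16 is free => place at 16.
789 hashes to 7; slot 7 is free => place at 7.
863 hashes to 13; slot 13 is free => place at 13.
Table: [_, 188, 681, 598, _, 239, 23, 789, _, _, _, _, _, 863, _, _, 390]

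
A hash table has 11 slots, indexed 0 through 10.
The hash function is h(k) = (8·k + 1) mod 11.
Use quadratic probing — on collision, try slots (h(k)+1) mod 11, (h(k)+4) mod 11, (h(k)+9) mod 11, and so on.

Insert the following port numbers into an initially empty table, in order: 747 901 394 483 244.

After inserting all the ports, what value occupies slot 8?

Insert 747: h=4, slot 4 empty -> index 4.
Insert 901: h=4, slot 4 occupied -> index 5.
Insert 394: h=7, slot 7 empty -> index 7.
Insert 483: h=4, slots 4,5 occupied -> index 8.
Insert 244: h=6, slot 6 empty -> index 6.
Table: [-, -, -, -, 747, 901, 244, 394, 483, -, -]

483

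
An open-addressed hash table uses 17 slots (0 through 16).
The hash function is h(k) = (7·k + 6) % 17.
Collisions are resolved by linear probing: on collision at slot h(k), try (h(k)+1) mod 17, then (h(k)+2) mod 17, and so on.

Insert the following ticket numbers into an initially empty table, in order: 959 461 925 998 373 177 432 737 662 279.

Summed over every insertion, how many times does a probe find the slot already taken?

15

959: h=4 → slot 4
461: h=3 → slot 3
925: h=4, probe 4,5 → slot 5
998: h=5, probe 5,6 → slot 6
373: h=16 → slot 16
177: h=4, probe 4,5,6,7 → slot 7
432: h=4, probe 4,5,6,7,8 → slot 8
737: h=14 → slot 14
662: h=16, probe 16,0 → slot 0
279: h=4, probe 4,5,6,7,8,9 → slot 9
Table: [662, -, -, 461, 959, 925, 998, 177, 432, 279, -, -, -, -, 737, -, 373]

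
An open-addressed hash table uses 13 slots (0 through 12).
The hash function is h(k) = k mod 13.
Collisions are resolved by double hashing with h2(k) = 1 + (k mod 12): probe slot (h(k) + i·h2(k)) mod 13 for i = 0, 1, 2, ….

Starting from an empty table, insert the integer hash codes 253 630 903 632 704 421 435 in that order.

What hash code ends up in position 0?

630

Insert 253: h=6, slot 6 empty => index 6.
Insert 630: h=6, h2=7, slot 6 occupied => index 0.
Insert 903: h=6, h2=4, slot 6 occupied => index 10.
Insert 632: h=8, slot 8 empty => index 8.
Insert 704: h=2, slot 2 empty => index 2.
Insert 421: h=5, slot 5 empty => index 5.
Insert 435: h=6, h2=4, slots 6,10 occupied => index 1.
Table: [630, 435, 704, ∅, ∅, 421, 253, ∅, 632, ∅, 903, ∅, ∅]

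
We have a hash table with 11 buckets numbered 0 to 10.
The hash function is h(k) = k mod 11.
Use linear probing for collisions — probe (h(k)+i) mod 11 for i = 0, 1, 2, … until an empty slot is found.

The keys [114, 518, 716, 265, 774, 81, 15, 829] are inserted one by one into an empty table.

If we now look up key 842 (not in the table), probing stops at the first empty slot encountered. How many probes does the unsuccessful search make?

4

114 hashes to 4; slot 4 is free → place at 4.
518 hashes to 1; slot 1 is free → place at 1.
716 hashes to 1; 1 taken → place at 2.
265 hashes to 1; 1,2 taken → place at 3.
774 hashes to 4; 4 taken → place at 5.
81 hashes to 4; 4,5 taken → place at 6.
15 hashes to 4; 4,5,6 taken → place at 7.
829 hashes to 4; 4,5,6,7 taken → place at 8.
Table: [., 518, 716, 265, 114, 774, 81, 15, 829, ., .]
Lookup 842: h=6, probe 6,7,8,9 → slot 9 empty, not found.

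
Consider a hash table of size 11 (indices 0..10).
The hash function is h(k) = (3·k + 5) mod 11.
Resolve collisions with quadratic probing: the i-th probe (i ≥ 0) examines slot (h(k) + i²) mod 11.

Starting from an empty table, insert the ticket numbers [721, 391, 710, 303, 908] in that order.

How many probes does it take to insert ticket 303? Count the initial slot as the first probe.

721 hashes to 1; slot 1 is free → place at 1.
391 hashes to 1; 1 taken → place at 2.
710 hashes to 1; 1,2 taken → place at 5.
303 hashes to 1; 1,2,5 taken → place at 10.
908 hashes to 1; 1,2,5,10 taken → place at 6.
Table: [∅, 721, 391, ∅, ∅, 710, 908, ∅, ∅, ∅, 303]

4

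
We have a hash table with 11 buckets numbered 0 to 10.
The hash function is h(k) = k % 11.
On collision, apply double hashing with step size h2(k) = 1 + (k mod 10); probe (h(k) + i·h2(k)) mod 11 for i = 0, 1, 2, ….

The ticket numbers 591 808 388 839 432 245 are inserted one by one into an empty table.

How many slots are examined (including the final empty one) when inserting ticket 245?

591: h=8 => slot 8
808: h=5 => slot 5
388: h=3 => slot 3
839: h=3, h2=10, probe 3,2 => slot 2
432: h=3, h2=3, probe 3,6 => slot 6
245: h=3, h2=6, probe 3,9 => slot 9
Table: [., ., 839, 388, ., 808, 432, ., 591, 245, .]

2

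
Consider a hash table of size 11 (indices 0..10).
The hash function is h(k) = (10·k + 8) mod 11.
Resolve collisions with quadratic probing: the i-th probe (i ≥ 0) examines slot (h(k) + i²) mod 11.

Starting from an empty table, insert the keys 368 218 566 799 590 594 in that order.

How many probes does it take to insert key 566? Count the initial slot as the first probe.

368 hashes to 3; slot 3 is free → place at 3.
218 hashes to 10; slot 10 is free → place at 10.
566 hashes to 3; 3 taken → place at 4.
799 hashes to 1; slot 1 is free → place at 1.
590 hashes to 1; 1 taken → place at 2.
594 hashes to 8; slot 8 is free → place at 8.
Table: [—, 799, 590, 368, 566, —, —, —, 594, —, 218]

2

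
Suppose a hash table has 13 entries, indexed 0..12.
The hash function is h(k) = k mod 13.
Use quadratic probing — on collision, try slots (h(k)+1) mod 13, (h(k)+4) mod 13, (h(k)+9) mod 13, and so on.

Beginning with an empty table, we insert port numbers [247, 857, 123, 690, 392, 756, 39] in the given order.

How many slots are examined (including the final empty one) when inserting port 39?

247: h=0 -> slot 0
857: h=12 -> slot 12
123: h=6 -> slot 6
690: h=1 -> slot 1
392: h=2 -> slot 2
756: h=2, probe 2,3 -> slot 3
39: h=0, probe 0,1,4 -> slot 4
Table: [247, 690, 392, 756, 39, —, 123, —, —, —, —, —, 857]

3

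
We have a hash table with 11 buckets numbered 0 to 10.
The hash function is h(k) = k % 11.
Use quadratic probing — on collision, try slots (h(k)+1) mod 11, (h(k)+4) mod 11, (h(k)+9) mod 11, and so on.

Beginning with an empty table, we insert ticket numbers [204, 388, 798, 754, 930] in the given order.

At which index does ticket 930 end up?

Insert 204: h=6, slot 6 empty -> index 6.
Insert 388: h=3, slot 3 empty -> index 3.
Insert 798: h=6, slot 6 occupied -> index 7.
Insert 754: h=6, slots 6,7 occupied -> index 10.
Insert 930: h=6, slots 6,7,10 occupied -> index 4.
Table: [-, -, -, 388, 930, -, 204, 798, -, -, 754]

4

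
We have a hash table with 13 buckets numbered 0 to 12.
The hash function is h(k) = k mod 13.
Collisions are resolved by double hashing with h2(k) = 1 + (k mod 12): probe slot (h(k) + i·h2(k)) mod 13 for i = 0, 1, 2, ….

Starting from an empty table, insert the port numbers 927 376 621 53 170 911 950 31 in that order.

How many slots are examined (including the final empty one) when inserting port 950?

927: h=4 → slot 4
376: h=12 → slot 12
621: h=10 → slot 10
53: h=1 → slot 1
170: h=1, h2=3, probe 1,4,7 → slot 7
911: h=1, h2=12, probe 1,0 → slot 0
950: h=1, h2=3, probe 1,4,7,10,0,3 → slot 3
31: h=5 → slot 5
Table: [911, 53, ∅, 950, 927, 31, ∅, 170, ∅, ∅, 621, ∅, 376]

6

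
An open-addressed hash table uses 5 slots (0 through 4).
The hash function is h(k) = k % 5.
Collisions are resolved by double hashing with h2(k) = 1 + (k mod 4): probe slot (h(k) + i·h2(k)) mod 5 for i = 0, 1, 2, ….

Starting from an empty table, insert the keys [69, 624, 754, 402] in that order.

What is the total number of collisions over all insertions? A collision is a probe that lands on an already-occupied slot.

69: h=4 => slot 4
624: h=4, h2=1, probe 4,0 => slot 0
754: h=4, h2=3, probe 4,2 => slot 2
402: h=2, h2=3, probe 2,0,3 => slot 3
Table: [624, _, 754, 402, 69]

4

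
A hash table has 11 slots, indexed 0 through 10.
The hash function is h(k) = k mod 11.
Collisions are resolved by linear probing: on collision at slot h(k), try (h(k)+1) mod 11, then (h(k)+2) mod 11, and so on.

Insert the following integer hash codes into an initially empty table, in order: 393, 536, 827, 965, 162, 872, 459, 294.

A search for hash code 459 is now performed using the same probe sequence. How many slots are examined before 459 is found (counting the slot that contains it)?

5

393: h=8 → slot 8
536: h=8, probe 8,9 → slot 9
827: h=2 → slot 2
965: h=8, probe 8,9,10 → slot 10
162: h=8, probe 8,9,10,0 → slot 0
872: h=3 → slot 3
459: h=8, probe 8,9,10,0,1 → slot 1
294: h=8, probe 8,9,10,0,1,2,3,4 → slot 4
Table: [162, 459, 827, 872, 294, —, —, —, 393, 536, 965]
Lookup 459: h=8, probe 8,9,10,0,1 → found at 1.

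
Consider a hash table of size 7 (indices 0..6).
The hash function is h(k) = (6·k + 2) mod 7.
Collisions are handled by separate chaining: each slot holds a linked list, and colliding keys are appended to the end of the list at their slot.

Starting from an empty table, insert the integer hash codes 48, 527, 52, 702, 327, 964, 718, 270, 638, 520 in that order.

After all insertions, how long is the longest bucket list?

Insert 48: h=3, bucket 3 empty -> new chain.
Insert 527: h=0, bucket 0 empty -> new chain.
Insert 52: h=6, bucket 6 empty -> new chain.
Insert 702: h=0, bucket 0 nonempty -> append to chain.
Insert 327: h=4, bucket 4 empty -> new chain.
Insert 964: h=4, bucket 4 nonempty -> append to chain.
Insert 718: h=5, bucket 5 empty -> new chain.
Insert 270: h=5, bucket 5 nonempty -> append to chain.
Insert 638: h=1, bucket 1 empty -> new chain.
Insert 520: h=0, bucket 0 nonempty -> append to chain.
Final buckets:
0: 527 -> 702 -> 520
1: 638
2: _
3: 48
4: 327 -> 964
5: 718 -> 270
6: 52

3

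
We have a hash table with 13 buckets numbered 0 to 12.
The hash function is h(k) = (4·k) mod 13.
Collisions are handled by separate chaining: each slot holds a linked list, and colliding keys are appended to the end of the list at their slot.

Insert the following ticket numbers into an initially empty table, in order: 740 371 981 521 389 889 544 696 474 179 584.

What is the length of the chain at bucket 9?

Insert 740: h=9, bucket 9 empty → new chain.
Insert 371: h=2, bucket 2 empty → new chain.
Insert 981: h=11, bucket 11 empty → new chain.
Insert 521: h=4, bucket 4 empty → new chain.
Insert 389: h=9, bucket 9 nonempty → append to chain.
Insert 889: h=7, bucket 7 empty → new chain.
Insert 544: h=5, bucket 5 empty → new chain.
Insert 696: h=2, bucket 2 nonempty → append to chain.
Insert 474: h=11, bucket 11 nonempty → append to chain.
Insert 179: h=1, bucket 1 empty → new chain.
Insert 584: h=9, bucket 9 nonempty → append to chain.
Final buckets:
0: -
1: 179
2: 371 -> 696
3: -
4: 521
5: 544
6: -
7: 889
8: -
9: 740 -> 389 -> 584
10: -
11: 981 -> 474
12: -

3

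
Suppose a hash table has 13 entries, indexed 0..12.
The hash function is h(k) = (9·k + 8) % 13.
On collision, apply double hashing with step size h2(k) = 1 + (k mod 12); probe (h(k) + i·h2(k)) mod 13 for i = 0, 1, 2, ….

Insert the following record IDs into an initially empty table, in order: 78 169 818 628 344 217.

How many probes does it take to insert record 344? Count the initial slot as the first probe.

2

78: h=8 -> slot 8
169: h=8, h2=2, probe 8,10 -> slot 10
818: h=12 -> slot 12
628: h=5 -> slot 5
344: h=10, h2=9, probe 10,6 -> slot 6
217: h=11 -> slot 11
Table: [∅, ∅, ∅, ∅, ∅, 628, 344, ∅, 78, ∅, 169, 217, 818]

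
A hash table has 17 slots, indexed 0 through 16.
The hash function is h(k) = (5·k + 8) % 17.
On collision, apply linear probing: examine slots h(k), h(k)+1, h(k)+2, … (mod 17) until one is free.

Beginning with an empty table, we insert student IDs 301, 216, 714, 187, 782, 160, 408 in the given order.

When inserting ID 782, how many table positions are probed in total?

Insert 301: h=0, slot 0 empty → index 0.
Insert 216: h=0, slot 0 occupied → index 1.
Insert 714: h=8, slot 8 empty → index 8.
Insert 187: h=8, slot 8 occupied → index 9.
Insert 782: h=8, slots 8,9 occupied → index 10.
Insert 160: h=9, slots 9,10 occupied → index 11.
Insert 408: h=8, slots 8,9,10,11 occupied → index 12.
Table: [301, 216, ., ., ., ., ., ., 714, 187, 782, 160, 408, ., ., ., .]

3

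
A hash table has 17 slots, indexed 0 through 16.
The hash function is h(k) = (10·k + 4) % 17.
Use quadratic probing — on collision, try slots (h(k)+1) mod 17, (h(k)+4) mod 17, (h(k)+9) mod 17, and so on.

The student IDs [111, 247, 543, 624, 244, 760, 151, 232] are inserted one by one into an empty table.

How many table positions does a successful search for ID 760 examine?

Insert 111: h=9, slot 9 empty => index 9.
Insert 247: h=9, slot 9 occupied => index 10.
Insert 543: h=11, slot 11 empty => index 11.
Insert 624: h=5, slot 5 empty => index 5.
Insert 244: h=13, slot 13 empty => index 13.
Insert 760: h=5, slot 5 occupied => index 6.
Insert 151: h=1, slot 1 empty => index 1.
Insert 232: h=12, slot 12 empty => index 12.
Table: [., 151, ., ., ., 624, 760, ., ., 111, 247, 543, 232, 244, ., ., .]
Lookup 760: h=5, probe 5,6 → found at 6.

2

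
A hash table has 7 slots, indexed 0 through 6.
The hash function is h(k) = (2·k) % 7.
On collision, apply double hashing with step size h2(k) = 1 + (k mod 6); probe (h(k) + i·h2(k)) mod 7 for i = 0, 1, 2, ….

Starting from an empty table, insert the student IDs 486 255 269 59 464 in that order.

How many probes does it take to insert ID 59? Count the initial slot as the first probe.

486: h=6 => slot 6
255: h=6, h2=4, probe 6,3 => slot 3
269: h=6, h2=6, probe 6,5 => slot 5
59: h=6, h2=6, probe 6,5,4 => slot 4
464: h=4, h2=3, probe 4,0 => slot 0
Table: [464, ∅, ∅, 255, 59, 269, 486]

3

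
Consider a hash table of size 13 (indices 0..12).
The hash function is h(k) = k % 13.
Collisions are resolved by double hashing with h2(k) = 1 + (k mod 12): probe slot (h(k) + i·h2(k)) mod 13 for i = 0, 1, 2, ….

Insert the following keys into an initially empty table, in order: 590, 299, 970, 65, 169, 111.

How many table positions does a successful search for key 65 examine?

590 hashes to 5; slot 5 is free => place at 5.
299 hashes to 0; slot 0 is free => place at 0.
970 hashes to 8; slot 8 is free => place at 8.
65 hashes to 0, h2=6; 0 taken => place at 6.
169 hashes to 0, h2=2; 0 taken => place at 2.
111 hashes to 7; slot 7 is free => place at 7.
Table: [299, _, 169, _, _, 590, 65, 111, 970, _, _, _, _]
Lookup 65: h=0, h2=6, probe 0,6 → found at 6.

2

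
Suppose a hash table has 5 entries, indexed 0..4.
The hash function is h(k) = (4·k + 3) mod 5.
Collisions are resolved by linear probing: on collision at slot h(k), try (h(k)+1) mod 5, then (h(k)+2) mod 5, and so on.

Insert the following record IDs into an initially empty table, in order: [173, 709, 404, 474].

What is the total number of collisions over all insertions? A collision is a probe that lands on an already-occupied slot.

5

173 hashes to 0; slot 0 is free → place at 0.
709 hashes to 4; slot 4 is free → place at 4.
404 hashes to 4; 4,0 taken → place at 1.
474 hashes to 4; 4,0,1 taken → place at 2.
Table: [173, 404, 474, _, 709]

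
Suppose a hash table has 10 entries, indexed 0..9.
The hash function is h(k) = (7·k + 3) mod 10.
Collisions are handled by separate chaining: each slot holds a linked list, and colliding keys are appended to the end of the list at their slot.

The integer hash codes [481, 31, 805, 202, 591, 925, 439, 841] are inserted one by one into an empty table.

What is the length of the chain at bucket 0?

Insert 481: h=0, bucket 0 empty -> new chain.
Insert 31: h=0, bucket 0 nonempty -> append to chain.
Insert 805: h=8, bucket 8 empty -> new chain.
Insert 202: h=7, bucket 7 empty -> new chain.
Insert 591: h=0, bucket 0 nonempty -> append to chain.
Insert 925: h=8, bucket 8 nonempty -> append to chain.
Insert 439: h=6, bucket 6 empty -> new chain.
Insert 841: h=0, bucket 0 nonempty -> append to chain.
Final buckets:
0: 481 -> 31 -> 591 -> 841
1: —
2: —
3: —
4: —
5: —
6: 439
7: 202
8: 805 -> 925
9: —

4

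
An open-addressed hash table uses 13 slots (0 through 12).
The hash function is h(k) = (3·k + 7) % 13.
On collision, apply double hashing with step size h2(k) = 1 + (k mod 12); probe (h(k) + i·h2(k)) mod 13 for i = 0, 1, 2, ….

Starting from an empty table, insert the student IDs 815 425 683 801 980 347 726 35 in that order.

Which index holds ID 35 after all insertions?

6

815: h=8 → slot 8
425: h=8, h2=6, probe 8,1 → slot 1
683: h=2 → slot 2
801: h=5 → slot 5
980: h=9 → slot 9
347: h=8, h2=12, probe 8,7 → slot 7
726: h=1, h2=7, probe 1,8,2,9,3 → slot 3
35: h=8, h2=12, probe 8,7,6 → slot 6
Table: [_, 425, 683, 726, _, 801, 35, 347, 815, 980, _, _, _]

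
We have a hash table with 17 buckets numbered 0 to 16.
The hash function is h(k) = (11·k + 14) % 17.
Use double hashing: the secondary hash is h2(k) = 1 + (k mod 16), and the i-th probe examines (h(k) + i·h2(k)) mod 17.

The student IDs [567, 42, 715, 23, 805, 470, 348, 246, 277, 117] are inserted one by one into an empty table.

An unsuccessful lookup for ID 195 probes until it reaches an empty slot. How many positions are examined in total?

2

Insert 567: h=12, slot 12 empty -> index 12.
Insert 42: h=0, slot 0 empty -> index 0.
Insert 715: h=8, slot 8 empty -> index 8.
Insert 23: h=12, h2=8, slot 12 occupied -> index 3.
Insert 805: h=12, h2=6, slot 12 occupied -> index 1.
Insert 470: h=16, slot 16 empty -> index 16.
Insert 348: h=0, h2=13, slot 0 occupied -> index 13.
Insert 246: h=0, h2=7, slot 0 occupied -> index 7.
Insert 277: h=1, h2=6, slots 1,7,13 occupied -> index 2.
Insert 117: h=9, slot 9 empty -> index 9.
Table: [42, 805, 277, 23, -, -, -, 246, 715, 117, -, -, 567, 348, -, -, 470]
Lookup 195: h=0, h2=4, probe 0,4 → slot 4 empty, not found.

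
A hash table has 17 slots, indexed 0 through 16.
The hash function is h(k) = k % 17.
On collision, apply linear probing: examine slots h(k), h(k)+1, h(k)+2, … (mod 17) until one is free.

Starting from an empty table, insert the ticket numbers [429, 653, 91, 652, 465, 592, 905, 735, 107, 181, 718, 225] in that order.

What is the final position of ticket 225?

15

429: h=4 => slot 4
653: h=7 => slot 7
91: h=6 => slot 6
652: h=6, probe 6,7,8 => slot 8
465: h=6, probe 6,7,8,9 => slot 9
592: h=14 => slot 14
905: h=4, probe 4,5 => slot 5
735: h=4, probe 4,5,6,7,8,9,10 => slot 10
107: h=5, probe 5,6,7,8,9,10,11 => slot 11
181: h=11, probe 11,12 => slot 12
718: h=4, probe 4,5,6,7,8,9,10,11,12,13 => slot 13
225: h=4, probe 4,5,6,7,8,9,10,11,12,13,14,15 => slot 15
Table: [_, _, _, _, 429, 905, 91, 653, 652, 465, 735, 107, 181, 718, 592, 225, _]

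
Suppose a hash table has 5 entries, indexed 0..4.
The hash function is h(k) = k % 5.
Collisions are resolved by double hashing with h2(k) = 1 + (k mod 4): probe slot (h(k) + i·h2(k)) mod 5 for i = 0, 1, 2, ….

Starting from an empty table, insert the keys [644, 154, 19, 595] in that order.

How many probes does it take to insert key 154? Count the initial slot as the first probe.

Insert 644: h=4, slot 4 empty => index 4.
Insert 154: h=4, h2=3, slot 4 occupied => index 2.
Insert 19: h=4, h2=4, slot 4 occupied => index 3.
Insert 595: h=0, slot 0 empty => index 0.
Table: [595, ∅, 154, 19, 644]

2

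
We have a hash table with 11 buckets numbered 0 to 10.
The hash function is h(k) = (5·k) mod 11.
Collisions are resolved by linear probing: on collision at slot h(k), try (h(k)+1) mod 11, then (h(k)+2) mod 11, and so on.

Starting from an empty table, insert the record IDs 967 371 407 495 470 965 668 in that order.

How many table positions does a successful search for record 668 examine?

4

Insert 967: h=6, slot 6 empty => index 6.
Insert 371: h=7, slot 7 empty => index 7.
Insert 407: h=0, slot 0 empty => index 0.
Insert 495: h=0, slot 0 occupied => index 1.
Insert 470: h=7, slot 7 occupied => index 8.
Insert 965: h=7, slots 7,8 occupied => index 9.
Insert 668: h=7, slots 7,8,9 occupied => index 10.
Table: [407, 495, ., ., ., ., 967, 371, 470, 965, 668]
Lookup 668: h=7, probe 7,8,9,10 → found at 10.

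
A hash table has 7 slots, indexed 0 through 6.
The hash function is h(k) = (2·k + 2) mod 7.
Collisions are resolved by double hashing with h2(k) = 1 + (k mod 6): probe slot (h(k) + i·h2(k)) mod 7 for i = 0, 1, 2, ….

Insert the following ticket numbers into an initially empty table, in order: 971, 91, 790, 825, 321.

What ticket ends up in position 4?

825

971: h=5 → slot 5
91: h=2 → slot 2
790: h=0 → slot 0
825: h=0, h2=4, probe 0,4 → slot 4
321: h=0, h2=4, probe 0,4,1 → slot 1
Table: [790, 321, 91, ∅, 825, 971, ∅]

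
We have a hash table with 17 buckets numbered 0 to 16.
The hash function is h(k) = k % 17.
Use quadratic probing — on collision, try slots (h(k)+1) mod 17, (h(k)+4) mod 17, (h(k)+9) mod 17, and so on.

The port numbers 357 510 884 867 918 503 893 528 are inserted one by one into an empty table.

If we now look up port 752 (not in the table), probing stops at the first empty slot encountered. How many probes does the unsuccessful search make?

2

357 hashes to 0; slot 0 is free => place at 0.
510 hashes to 0; 0 taken => place at 1.
884 hashes to 0; 0,1 taken => place at 4.
867 hashes to 0; 0,1,4 taken => place at 9.
918 hashes to 0; 0,1,4,9 taken => place at 16.
503 hashes to 10; slot 10 is free => place at 10.
893 hashes to 9; 9,10 taken => place at 13.
528 hashes to 1; 1 taken => place at 2.
Table: [357, 510, 528, ., 884, ., ., ., ., 867, 503, ., ., 893, ., ., 918]
Lookup 752: h=4, probe 4,5 → slot 5 empty, not found.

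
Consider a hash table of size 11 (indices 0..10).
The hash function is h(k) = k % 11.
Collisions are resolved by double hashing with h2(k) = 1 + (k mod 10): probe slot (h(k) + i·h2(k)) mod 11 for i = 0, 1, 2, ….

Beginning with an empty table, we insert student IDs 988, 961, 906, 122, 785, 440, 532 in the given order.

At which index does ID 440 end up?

988 hashes to 9; slot 9 is free → place at 9.
961 hashes to 4; slot 4 is free → place at 4.
906 hashes to 4, h2=7; 4 taken → place at 0.
122 hashes to 1; slot 1 is free → place at 1.
785 hashes to 4, h2=6; 4 taken → place at 10.
440 hashes to 0, h2=1; 0,1 taken → place at 2.
532 hashes to 4, h2=3; 4 taken → place at 7.
Table: [906, 122, 440, ∅, 961, ∅, ∅, 532, ∅, 988, 785]

2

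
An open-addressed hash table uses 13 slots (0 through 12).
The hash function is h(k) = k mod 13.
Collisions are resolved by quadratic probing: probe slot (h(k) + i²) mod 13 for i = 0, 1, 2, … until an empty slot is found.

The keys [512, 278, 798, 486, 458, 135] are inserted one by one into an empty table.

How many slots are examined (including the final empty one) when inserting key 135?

5

512: h=5 -> slot 5
278: h=5, probe 5,6 -> slot 6
798: h=5, probe 5,6,9 -> slot 9
486: h=5, probe 5,6,9,1 -> slot 1
458: h=3 -> slot 3
135: h=5, probe 5,6,9,1,8 -> slot 8
Table: [—, 486, —, 458, —, 512, 278, —, 135, 798, —, —, —]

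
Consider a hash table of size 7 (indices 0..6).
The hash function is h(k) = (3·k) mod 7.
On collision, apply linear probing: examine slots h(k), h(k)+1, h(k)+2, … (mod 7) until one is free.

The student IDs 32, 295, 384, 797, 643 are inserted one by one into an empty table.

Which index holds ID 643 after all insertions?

0

Insert 32: h=5, slot 5 empty => index 5.
Insert 295: h=3, slot 3 empty => index 3.
Insert 384: h=4, slot 4 empty => index 4.
Insert 797: h=4, slots 4,5 occupied => index 6.
Insert 643: h=4, slots 4,5,6 occupied => index 0.
Table: [643, ., ., 295, 384, 32, 797]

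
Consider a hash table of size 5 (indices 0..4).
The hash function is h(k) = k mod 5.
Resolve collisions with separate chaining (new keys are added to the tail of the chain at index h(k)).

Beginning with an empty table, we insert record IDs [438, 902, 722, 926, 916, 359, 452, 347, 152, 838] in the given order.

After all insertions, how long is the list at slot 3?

Insert 438: h=3, bucket 3 empty → new chain.
Insert 902: h=2, bucket 2 empty → new chain.
Insert 722: h=2, bucket 2 nonempty → append to chain.
Insert 926: h=1, bucket 1 empty → new chain.
Insert 916: h=1, bucket 1 nonempty → append to chain.
Insert 359: h=4, bucket 4 empty → new chain.
Insert 452: h=2, bucket 2 nonempty → append to chain.
Insert 347: h=2, bucket 2 nonempty → append to chain.
Insert 152: h=2, bucket 2 nonempty → append to chain.
Insert 838: h=3, bucket 3 nonempty → append to chain.
Final buckets:
0: -
1: 926 -> 916
2: 902 -> 722 -> 452 -> 347 -> 152
3: 438 -> 838
4: 359

2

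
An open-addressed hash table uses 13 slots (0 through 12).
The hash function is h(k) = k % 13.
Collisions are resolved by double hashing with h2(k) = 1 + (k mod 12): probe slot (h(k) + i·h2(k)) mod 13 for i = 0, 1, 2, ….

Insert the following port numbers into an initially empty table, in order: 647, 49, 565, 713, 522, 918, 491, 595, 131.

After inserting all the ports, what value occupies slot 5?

595

647: h=10 -> slot 10
49: h=10, h2=2, probe 10,12 -> slot 12
565: h=6 -> slot 6
713: h=11 -> slot 11
522: h=2 -> slot 2
918: h=8 -> slot 8
491: h=10, h2=12, probe 10,9 -> slot 9
595: h=10, h2=8, probe 10,5 -> slot 5
131: h=1 -> slot 1
Table: [., 131, 522, ., ., 595, 565, ., 918, 491, 647, 713, 49]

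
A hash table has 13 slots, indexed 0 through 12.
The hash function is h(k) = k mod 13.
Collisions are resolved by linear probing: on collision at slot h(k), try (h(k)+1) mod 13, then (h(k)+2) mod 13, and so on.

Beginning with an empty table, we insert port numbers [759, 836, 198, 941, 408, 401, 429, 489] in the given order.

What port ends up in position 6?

Insert 759: h=5, slot 5 empty -> index 5.
Insert 836: h=4, slot 4 empty -> index 4.
Insert 198: h=3, slot 3 empty -> index 3.
Insert 941: h=5, slot 5 occupied -> index 6.
Insert 408: h=5, slots 5,6 occupied -> index 7.
Insert 401: h=11, slot 11 empty -> index 11.
Insert 429: h=0, slot 0 empty -> index 0.
Insert 489: h=8, slot 8 empty -> index 8.
Table: [429, ., ., 198, 836, 759, 941, 408, 489, ., ., 401, .]

941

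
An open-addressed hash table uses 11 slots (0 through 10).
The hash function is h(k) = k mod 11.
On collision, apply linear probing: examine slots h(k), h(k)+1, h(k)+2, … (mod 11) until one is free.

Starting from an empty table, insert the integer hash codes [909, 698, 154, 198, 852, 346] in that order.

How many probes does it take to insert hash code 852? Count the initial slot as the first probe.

Insert 909: h=7, slot 7 empty → index 7.
Insert 698: h=5, slot 5 empty → index 5.
Insert 154: h=0, slot 0 empty → index 0.
Insert 198: h=0, slot 0 occupied → index 1.
Insert 852: h=5, slot 5 occupied → index 6.
Insert 346: h=5, slots 5,6,7 occupied → index 8.
Table: [154, 198, ∅, ∅, ∅, 698, 852, 909, 346, ∅, ∅]

2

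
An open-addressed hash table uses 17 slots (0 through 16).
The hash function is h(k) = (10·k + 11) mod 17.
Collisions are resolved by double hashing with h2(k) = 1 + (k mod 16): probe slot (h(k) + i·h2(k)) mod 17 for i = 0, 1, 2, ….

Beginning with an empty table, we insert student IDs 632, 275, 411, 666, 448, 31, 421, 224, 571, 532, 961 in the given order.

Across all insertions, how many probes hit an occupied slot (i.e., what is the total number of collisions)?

4

632 hashes to 7; slot 7 is free → place at 7.
275 hashes to 7, h2=4; 7 taken → place at 11.
411 hashes to 7, h2=12; 7 taken → place at 2.
666 hashes to 7, h2=11; 7 taken → place at 1.
448 hashes to 3; slot 3 is free → place at 3.
31 hashes to 15; slot 15 is free → place at 15.
421 hashes to 5; slot 5 is free → place at 5.
224 hashes to 7, h2=1; 7 taken → place at 8.
571 hashes to 9; slot 9 is free → place at 9.
532 hashes to 10; slot 10 is free → place at 10.
961 hashes to 16; slot 16 is free → place at 16.
Table: [∅, 666, 411, 448, ∅, 421, ∅, 632, 224, 571, 532, 275, ∅, ∅, ∅, 31, 961]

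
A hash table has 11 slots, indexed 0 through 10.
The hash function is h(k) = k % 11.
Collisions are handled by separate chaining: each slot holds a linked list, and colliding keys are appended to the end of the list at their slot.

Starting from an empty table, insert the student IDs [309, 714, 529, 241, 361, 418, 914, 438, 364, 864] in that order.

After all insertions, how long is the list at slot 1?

Insert 309: h=1, bucket 1 empty → new chain.
Insert 714: h=10, bucket 10 empty → new chain.
Insert 529: h=1, bucket 1 nonempty → append to chain.
Insert 241: h=10, bucket 10 nonempty → append to chain.
Insert 361: h=9, bucket 9 empty → new chain.
Insert 418: h=0, bucket 0 empty → new chain.
Insert 914: h=1, bucket 1 nonempty → append to chain.
Insert 438: h=9, bucket 9 nonempty → append to chain.
Insert 364: h=1, bucket 1 nonempty → append to chain.
Insert 864: h=6, bucket 6 empty → new chain.
Final buckets:
0: 418
1: 309 -> 529 -> 914 -> 364
2: —
3: —
4: —
5: —
6: 864
7: —
8: —
9: 361 -> 438
10: 714 -> 241

4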